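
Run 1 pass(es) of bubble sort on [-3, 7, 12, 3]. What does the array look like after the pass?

After pass 1: [-3, 7, 3, 12] (1 swaps)
Total swaps: 1


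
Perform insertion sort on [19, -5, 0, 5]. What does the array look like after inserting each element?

First element 19 is already 'sorted'
Insert -5: shifted 1 elements -> [-5, 19, 0, 5]
Insert 0: shifted 1 elements -> [-5, 0, 19, 5]
Insert 5: shifted 1 elements -> [-5, 0, 5, 19]


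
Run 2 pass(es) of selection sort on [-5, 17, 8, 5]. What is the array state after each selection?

Pass 1: Select minimum -5 at index 0, swap -> [-5, 17, 8, 5]
Pass 2: Select minimum 5 at index 3, swap -> [-5, 5, 8, 17]


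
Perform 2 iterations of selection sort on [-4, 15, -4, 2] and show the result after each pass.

Pass 1: Select minimum -4 at index 0, swap -> [-4, 15, -4, 2]
Pass 2: Select minimum -4 at index 2, swap -> [-4, -4, 15, 2]


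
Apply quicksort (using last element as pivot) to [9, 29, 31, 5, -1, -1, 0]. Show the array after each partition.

Partition 1: pivot=0 at index 2 -> [-1, -1, 0, 5, 9, 29, 31]
Partition 2: pivot=-1 at index 1 -> [-1, -1, 0, 5, 9, 29, 31]
Partition 3: pivot=31 at index 6 -> [-1, -1, 0, 5, 9, 29, 31]
Partition 4: pivot=29 at index 5 -> [-1, -1, 0, 5, 9, 29, 31]
Partition 5: pivot=9 at index 4 -> [-1, -1, 0, 5, 9, 29, 31]


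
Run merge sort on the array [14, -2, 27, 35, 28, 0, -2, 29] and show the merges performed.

Divide and conquer:
  Merge [14] + [-2] -> [-2, 14]
  Merge [27] + [35] -> [27, 35]
  Merge [-2, 14] + [27, 35] -> [-2, 14, 27, 35]
  Merge [28] + [0] -> [0, 28]
  Merge [-2] + [29] -> [-2, 29]
  Merge [0, 28] + [-2, 29] -> [-2, 0, 28, 29]
  Merge [-2, 14, 27, 35] + [-2, 0, 28, 29] -> [-2, -2, 0, 14, 27, 28, 29, 35]


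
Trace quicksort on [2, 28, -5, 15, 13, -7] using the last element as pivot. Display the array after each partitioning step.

Partition 1: pivot=-7 at index 0 -> [-7, 28, -5, 15, 13, 2]
Partition 2: pivot=2 at index 2 -> [-7, -5, 2, 15, 13, 28]
Partition 3: pivot=28 at index 5 -> [-7, -5, 2, 15, 13, 28]
Partition 4: pivot=13 at index 3 -> [-7, -5, 2, 13, 15, 28]


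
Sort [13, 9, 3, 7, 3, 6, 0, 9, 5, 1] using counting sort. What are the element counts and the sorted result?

Count array: [1, 1, 0, 2, 0, 1, 1, 1, 0, 2, 0, 0, 0, 1]
(count[i] = number of elements equal to i)
Cumulative count: [1, 2, 2, 4, 4, 5, 6, 7, 7, 9, 9, 9, 9, 10]
Sorted: [0, 1, 3, 3, 5, 6, 7, 9, 9, 13]


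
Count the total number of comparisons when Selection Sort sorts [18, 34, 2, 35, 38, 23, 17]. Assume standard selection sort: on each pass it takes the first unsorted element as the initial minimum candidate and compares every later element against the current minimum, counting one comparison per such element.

Pass 1: scan indices 1..6 for the minimum = 6 comparison(s); min is 2, place at index 0 -> [2, 34, 18, 35, 38, 23, 17]
Pass 2: scan indices 2..6 for the minimum = 5 comparison(s); min is 17, place at index 1 -> [2, 17, 18, 35, 38, 23, 34]
Pass 3: scan indices 3..6 for the minimum = 4 comparison(s); min is 18, place at index 2 -> [2, 17, 18, 35, 38, 23, 34]
Pass 4: scan indices 4..6 for the minimum = 3 comparison(s); min is 23, place at index 3 -> [2, 17, 18, 23, 38, 35, 34]
Pass 5: scan indices 5..6 for the minimum = 2 comparison(s); min is 34, place at index 4 -> [2, 17, 18, 23, 34, 35, 38]
Pass 6: scan indices 6..6 for the minimum = 1 comparison(s); min is 35, place at index 5 -> [2, 17, 18, 23, 34, 35, 38]
Selection sort always scans the whole unsorted suffix, so the count is (n-1) + (n-2) + ... + 1 = n(n-1)/2 = 7*6/2 = 21 regardless of the input order.
Total comparisons: 6 + 5 + 4 + 3 + 2 + 1 = 21


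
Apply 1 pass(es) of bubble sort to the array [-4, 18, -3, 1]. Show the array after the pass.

After pass 1: [-4, -3, 1, 18] (2 swaps)
Total swaps: 2


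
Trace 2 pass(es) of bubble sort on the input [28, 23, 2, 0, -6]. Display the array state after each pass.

After pass 1: [23, 2, 0, -6, 28] (4 swaps)
After pass 2: [2, 0, -6, 23, 28] (3 swaps)
Total swaps: 7


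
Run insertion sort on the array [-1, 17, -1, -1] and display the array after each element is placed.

First element -1 is already 'sorted'
Insert 17: shifted 0 elements -> [-1, 17, -1, -1]
Insert -1: shifted 1 elements -> [-1, -1, 17, -1]
Insert -1: shifted 1 elements -> [-1, -1, -1, 17]


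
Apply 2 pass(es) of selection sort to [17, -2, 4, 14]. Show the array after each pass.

Pass 1: Select minimum -2 at index 1, swap -> [-2, 17, 4, 14]
Pass 2: Select minimum 4 at index 2, swap -> [-2, 4, 17, 14]


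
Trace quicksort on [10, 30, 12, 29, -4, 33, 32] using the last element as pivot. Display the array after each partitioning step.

Partition 1: pivot=32 at index 5 -> [10, 30, 12, 29, -4, 32, 33]
Partition 2: pivot=-4 at index 0 -> [-4, 30, 12, 29, 10, 32, 33]
Partition 3: pivot=10 at index 1 -> [-4, 10, 12, 29, 30, 32, 33]
Partition 4: pivot=30 at index 4 -> [-4, 10, 12, 29, 30, 32, 33]
Partition 5: pivot=29 at index 3 -> [-4, 10, 12, 29, 30, 32, 33]


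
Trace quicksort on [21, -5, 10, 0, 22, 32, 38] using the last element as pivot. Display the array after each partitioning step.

Partition 1: pivot=38 at index 6 -> [21, -5, 10, 0, 22, 32, 38]
Partition 2: pivot=32 at index 5 -> [21, -5, 10, 0, 22, 32, 38]
Partition 3: pivot=22 at index 4 -> [21, -5, 10, 0, 22, 32, 38]
Partition 4: pivot=0 at index 1 -> [-5, 0, 10, 21, 22, 32, 38]
Partition 5: pivot=21 at index 3 -> [-5, 0, 10, 21, 22, 32, 38]


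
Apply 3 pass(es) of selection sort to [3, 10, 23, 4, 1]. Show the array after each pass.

Pass 1: Select minimum 1 at index 4, swap -> [1, 10, 23, 4, 3]
Pass 2: Select minimum 3 at index 4, swap -> [1, 3, 23, 4, 10]
Pass 3: Select minimum 4 at index 3, swap -> [1, 3, 4, 23, 10]


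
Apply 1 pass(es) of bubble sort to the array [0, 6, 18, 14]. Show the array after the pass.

After pass 1: [0, 6, 14, 18] (1 swaps)
Total swaps: 1


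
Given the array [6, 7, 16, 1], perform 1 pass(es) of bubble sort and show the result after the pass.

After pass 1: [6, 7, 1, 16] (1 swaps)
Total swaps: 1


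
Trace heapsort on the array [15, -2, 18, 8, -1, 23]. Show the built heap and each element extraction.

Build heap: [23, 8, 18, -2, -1, 15]
Extract 23: [18, 8, 15, -2, -1, 23]
Extract 18: [15, 8, -1, -2, 18, 23]
Extract 15: [8, -2, -1, 15, 18, 23]
Extract 8: [-1, -2, 8, 15, 18, 23]
Extract -1: [-2, -1, 8, 15, 18, 23]


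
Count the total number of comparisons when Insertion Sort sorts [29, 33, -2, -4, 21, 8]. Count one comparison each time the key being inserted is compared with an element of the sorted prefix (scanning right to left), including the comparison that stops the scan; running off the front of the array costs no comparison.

Insert 33: 29 <= 33 (stop) = 1 comparison(s) -> [29, 33, -2, -4, 21, 8]
Insert -2: 33 > -2 (shift), 29 > -2 (shift), reached front = 2 comparison(s) -> [-2, 29, 33, -4, 21, 8]
Insert -4: 33 > -4 (shift), 29 > -4 (shift), -2 > -4 (shift), reached front = 3 comparison(s) -> [-4, -2, 29, 33, 21, 8]
Insert 21: 33 > 21 (shift), 29 > 21 (shift), -2 <= 21 (stop) = 3 comparison(s) -> [-4, -2, 21, 29, 33, 8]
Insert 8: 33 > 8 (shift), 29 > 8 (shift), 21 > 8 (shift), -2 <= 8 (stop) = 4 comparison(s) -> [-4, -2, 8, 21, 29, 33]
Total comparisons: 1 + 2 + 3 + 3 + 4 = 13


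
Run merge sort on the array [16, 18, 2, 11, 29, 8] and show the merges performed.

Divide and conquer:
  Merge [18] + [2] -> [2, 18]
  Merge [16] + [2, 18] -> [2, 16, 18]
  Merge [29] + [8] -> [8, 29]
  Merge [11] + [8, 29] -> [8, 11, 29]
  Merge [2, 16, 18] + [8, 11, 29] -> [2, 8, 11, 16, 18, 29]


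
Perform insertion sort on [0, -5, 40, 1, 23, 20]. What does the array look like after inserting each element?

First element 0 is already 'sorted'
Insert -5: shifted 1 elements -> [-5, 0, 40, 1, 23, 20]
Insert 40: shifted 0 elements -> [-5, 0, 40, 1, 23, 20]
Insert 1: shifted 1 elements -> [-5, 0, 1, 40, 23, 20]
Insert 23: shifted 1 elements -> [-5, 0, 1, 23, 40, 20]
Insert 20: shifted 2 elements -> [-5, 0, 1, 20, 23, 40]


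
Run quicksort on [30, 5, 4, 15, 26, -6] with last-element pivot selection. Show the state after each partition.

Partition 1: pivot=-6 at index 0 -> [-6, 5, 4, 15, 26, 30]
Partition 2: pivot=30 at index 5 -> [-6, 5, 4, 15, 26, 30]
Partition 3: pivot=26 at index 4 -> [-6, 5, 4, 15, 26, 30]
Partition 4: pivot=15 at index 3 -> [-6, 5, 4, 15, 26, 30]
Partition 5: pivot=4 at index 1 -> [-6, 4, 5, 15, 26, 30]


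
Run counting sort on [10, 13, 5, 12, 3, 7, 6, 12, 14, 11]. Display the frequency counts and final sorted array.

Count array: [0, 0, 0, 1, 0, 1, 1, 1, 0, 0, 1, 1, 2, 1, 1]
(count[i] = number of elements equal to i)
Cumulative count: [0, 0, 0, 1, 1, 2, 3, 4, 4, 4, 5, 6, 8, 9, 10]
Sorted: [3, 5, 6, 7, 10, 11, 12, 12, 13, 14]


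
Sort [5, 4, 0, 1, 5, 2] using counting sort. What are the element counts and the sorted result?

Count array: [1, 1, 1, 0, 1, 2]
(count[i] = number of elements equal to i)
Cumulative count: [1, 2, 3, 3, 4, 6]
Sorted: [0, 1, 2, 4, 5, 5]


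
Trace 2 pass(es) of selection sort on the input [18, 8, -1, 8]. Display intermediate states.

Pass 1: Select minimum -1 at index 2, swap -> [-1, 8, 18, 8]
Pass 2: Select minimum 8 at index 1, swap -> [-1, 8, 18, 8]


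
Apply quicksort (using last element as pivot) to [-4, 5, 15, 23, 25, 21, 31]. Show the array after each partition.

Partition 1: pivot=31 at index 6 -> [-4, 5, 15, 23, 25, 21, 31]
Partition 2: pivot=21 at index 3 -> [-4, 5, 15, 21, 25, 23, 31]
Partition 3: pivot=15 at index 2 -> [-4, 5, 15, 21, 25, 23, 31]
Partition 4: pivot=5 at index 1 -> [-4, 5, 15, 21, 25, 23, 31]
Partition 5: pivot=23 at index 4 -> [-4, 5, 15, 21, 23, 25, 31]


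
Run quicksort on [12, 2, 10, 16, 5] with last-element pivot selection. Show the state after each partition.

Partition 1: pivot=5 at index 1 -> [2, 5, 10, 16, 12]
Partition 2: pivot=12 at index 3 -> [2, 5, 10, 12, 16]


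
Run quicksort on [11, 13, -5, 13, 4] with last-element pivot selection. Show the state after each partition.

Partition 1: pivot=4 at index 1 -> [-5, 4, 11, 13, 13]
Partition 2: pivot=13 at index 4 -> [-5, 4, 11, 13, 13]
Partition 3: pivot=13 at index 3 -> [-5, 4, 11, 13, 13]


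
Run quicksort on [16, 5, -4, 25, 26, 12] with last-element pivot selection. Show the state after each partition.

Partition 1: pivot=12 at index 2 -> [5, -4, 12, 25, 26, 16]
Partition 2: pivot=-4 at index 0 -> [-4, 5, 12, 25, 26, 16]
Partition 3: pivot=16 at index 3 -> [-4, 5, 12, 16, 26, 25]
Partition 4: pivot=25 at index 4 -> [-4, 5, 12, 16, 25, 26]


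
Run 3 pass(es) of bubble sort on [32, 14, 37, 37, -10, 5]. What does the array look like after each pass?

After pass 1: [14, 32, 37, -10, 5, 37] (3 swaps)
After pass 2: [14, 32, -10, 5, 37, 37] (2 swaps)
After pass 3: [14, -10, 5, 32, 37, 37] (2 swaps)
Total swaps: 7


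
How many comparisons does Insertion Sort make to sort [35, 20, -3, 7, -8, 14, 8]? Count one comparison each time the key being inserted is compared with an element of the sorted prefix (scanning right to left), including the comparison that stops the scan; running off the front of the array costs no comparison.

Insert 20: 35 > 20 (shift), reached front = 1 comparison(s) -> [20, 35, -3, 7, -8, 14, 8]
Insert -3: 35 > -3 (shift), 20 > -3 (shift), reached front = 2 comparison(s) -> [-3, 20, 35, 7, -8, 14, 8]
Insert 7: 35 > 7 (shift), 20 > 7 (shift), -3 <= 7 (stop) = 3 comparison(s) -> [-3, 7, 20, 35, -8, 14, 8]
Insert -8: 35 > -8 (shift), 20 > -8 (shift), 7 > -8 (shift), -3 > -8 (shift), reached front = 4 comparison(s) -> [-8, -3, 7, 20, 35, 14, 8]
Insert 14: 35 > 14 (shift), 20 > 14 (shift), 7 <= 14 (stop) = 3 comparison(s) -> [-8, -3, 7, 14, 20, 35, 8]
Insert 8: 35 > 8 (shift), 20 > 8 (shift), 14 > 8 (shift), 7 <= 8 (stop) = 4 comparison(s) -> [-8, -3, 7, 8, 14, 20, 35]
Total comparisons: 1 + 2 + 3 + 4 + 3 + 4 = 17


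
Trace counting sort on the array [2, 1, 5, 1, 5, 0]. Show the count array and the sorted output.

Count array: [1, 2, 1, 0, 0, 2]
(count[i] = number of elements equal to i)
Cumulative count: [1, 3, 4, 4, 4, 6]
Sorted: [0, 1, 1, 2, 5, 5]


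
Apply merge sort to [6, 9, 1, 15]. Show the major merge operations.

Divide and conquer:
  Merge [6] + [9] -> [6, 9]
  Merge [1] + [15] -> [1, 15]
  Merge [6, 9] + [1, 15] -> [1, 6, 9, 15]


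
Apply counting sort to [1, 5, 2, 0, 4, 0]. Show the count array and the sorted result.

Count array: [2, 1, 1, 0, 1, 1]
(count[i] = number of elements equal to i)
Cumulative count: [2, 3, 4, 4, 5, 6]
Sorted: [0, 0, 1, 2, 4, 5]


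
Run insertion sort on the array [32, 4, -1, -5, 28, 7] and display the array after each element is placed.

First element 32 is already 'sorted'
Insert 4: shifted 1 elements -> [4, 32, -1, -5, 28, 7]
Insert -1: shifted 2 elements -> [-1, 4, 32, -5, 28, 7]
Insert -5: shifted 3 elements -> [-5, -1, 4, 32, 28, 7]
Insert 28: shifted 1 elements -> [-5, -1, 4, 28, 32, 7]
Insert 7: shifted 2 elements -> [-5, -1, 4, 7, 28, 32]


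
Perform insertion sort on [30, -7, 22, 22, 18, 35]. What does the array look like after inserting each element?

First element 30 is already 'sorted'
Insert -7: shifted 1 elements -> [-7, 30, 22, 22, 18, 35]
Insert 22: shifted 1 elements -> [-7, 22, 30, 22, 18, 35]
Insert 22: shifted 1 elements -> [-7, 22, 22, 30, 18, 35]
Insert 18: shifted 3 elements -> [-7, 18, 22, 22, 30, 35]
Insert 35: shifted 0 elements -> [-7, 18, 22, 22, 30, 35]


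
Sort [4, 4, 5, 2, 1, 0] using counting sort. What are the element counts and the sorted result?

Count array: [1, 1, 1, 0, 2, 1]
(count[i] = number of elements equal to i)
Cumulative count: [1, 2, 3, 3, 5, 6]
Sorted: [0, 1, 2, 4, 4, 5]


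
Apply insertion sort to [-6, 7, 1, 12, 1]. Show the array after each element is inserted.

First element -6 is already 'sorted'
Insert 7: shifted 0 elements -> [-6, 7, 1, 12, 1]
Insert 1: shifted 1 elements -> [-6, 1, 7, 12, 1]
Insert 12: shifted 0 elements -> [-6, 1, 7, 12, 1]
Insert 1: shifted 2 elements -> [-6, 1, 1, 7, 12]


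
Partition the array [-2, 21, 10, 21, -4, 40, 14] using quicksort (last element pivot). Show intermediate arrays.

Partition 1: pivot=14 at index 3 -> [-2, 10, -4, 14, 21, 40, 21]
Partition 2: pivot=-4 at index 0 -> [-4, 10, -2, 14, 21, 40, 21]
Partition 3: pivot=-2 at index 1 -> [-4, -2, 10, 14, 21, 40, 21]
Partition 4: pivot=21 at index 5 -> [-4, -2, 10, 14, 21, 21, 40]


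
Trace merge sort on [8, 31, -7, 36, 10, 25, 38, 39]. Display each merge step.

Divide and conquer:
  Merge [8] + [31] -> [8, 31]
  Merge [-7] + [36] -> [-7, 36]
  Merge [8, 31] + [-7, 36] -> [-7, 8, 31, 36]
  Merge [10] + [25] -> [10, 25]
  Merge [38] + [39] -> [38, 39]
  Merge [10, 25] + [38, 39] -> [10, 25, 38, 39]
  Merge [-7, 8, 31, 36] + [10, 25, 38, 39] -> [-7, 8, 10, 25, 31, 36, 38, 39]


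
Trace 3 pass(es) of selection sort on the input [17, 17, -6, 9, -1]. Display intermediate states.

Pass 1: Select minimum -6 at index 2, swap -> [-6, 17, 17, 9, -1]
Pass 2: Select minimum -1 at index 4, swap -> [-6, -1, 17, 9, 17]
Pass 3: Select minimum 9 at index 3, swap -> [-6, -1, 9, 17, 17]


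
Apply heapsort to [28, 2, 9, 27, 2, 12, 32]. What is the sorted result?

Build heap: [32, 27, 28, 2, 2, 12, 9]
Extract 32: [28, 27, 12, 2, 2, 9, 32]
Extract 28: [27, 9, 12, 2, 2, 28, 32]
Extract 27: [12, 9, 2, 2, 27, 28, 32]
Extract 12: [9, 2, 2, 12, 27, 28, 32]
Extract 9: [2, 2, 9, 12, 27, 28, 32]
Extract 2: [2, 2, 9, 12, 27, 28, 32]


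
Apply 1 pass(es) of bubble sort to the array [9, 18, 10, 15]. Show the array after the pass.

After pass 1: [9, 10, 15, 18] (2 swaps)
Total swaps: 2


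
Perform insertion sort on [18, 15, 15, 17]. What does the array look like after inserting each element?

First element 18 is already 'sorted'
Insert 15: shifted 1 elements -> [15, 18, 15, 17]
Insert 15: shifted 1 elements -> [15, 15, 18, 17]
Insert 17: shifted 1 elements -> [15, 15, 17, 18]


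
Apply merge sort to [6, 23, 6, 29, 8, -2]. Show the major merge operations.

Divide and conquer:
  Merge [23] + [6] -> [6, 23]
  Merge [6] + [6, 23] -> [6, 6, 23]
  Merge [8] + [-2] -> [-2, 8]
  Merge [29] + [-2, 8] -> [-2, 8, 29]
  Merge [6, 6, 23] + [-2, 8, 29] -> [-2, 6, 6, 8, 23, 29]


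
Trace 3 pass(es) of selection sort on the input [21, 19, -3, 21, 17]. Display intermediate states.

Pass 1: Select minimum -3 at index 2, swap -> [-3, 19, 21, 21, 17]
Pass 2: Select minimum 17 at index 4, swap -> [-3, 17, 21, 21, 19]
Pass 3: Select minimum 19 at index 4, swap -> [-3, 17, 19, 21, 21]


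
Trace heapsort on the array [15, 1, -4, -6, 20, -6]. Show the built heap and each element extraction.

Build heap: [20, 15, -4, -6, 1, -6]
Extract 20: [15, 1, -4, -6, -6, 20]
Extract 15: [1, -6, -4, -6, 15, 20]
Extract 1: [-4, -6, -6, 1, 15, 20]
Extract -4: [-6, -6, -4, 1, 15, 20]
Extract -6: [-6, -6, -4, 1, 15, 20]


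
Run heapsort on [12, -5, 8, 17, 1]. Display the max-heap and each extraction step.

Build heap: [17, 12, 8, -5, 1]
Extract 17: [12, 1, 8, -5, 17]
Extract 12: [8, 1, -5, 12, 17]
Extract 8: [1, -5, 8, 12, 17]
Extract 1: [-5, 1, 8, 12, 17]


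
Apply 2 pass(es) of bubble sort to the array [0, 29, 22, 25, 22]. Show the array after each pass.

After pass 1: [0, 22, 25, 22, 29] (3 swaps)
After pass 2: [0, 22, 22, 25, 29] (1 swaps)
Total swaps: 4


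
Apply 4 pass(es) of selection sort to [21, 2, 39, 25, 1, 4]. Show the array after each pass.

Pass 1: Select minimum 1 at index 4, swap -> [1, 2, 39, 25, 21, 4]
Pass 2: Select minimum 2 at index 1, swap -> [1, 2, 39, 25, 21, 4]
Pass 3: Select minimum 4 at index 5, swap -> [1, 2, 4, 25, 21, 39]
Pass 4: Select minimum 21 at index 4, swap -> [1, 2, 4, 21, 25, 39]


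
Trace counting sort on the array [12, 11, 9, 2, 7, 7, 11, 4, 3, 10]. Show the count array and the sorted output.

Count array: [0, 0, 1, 1, 1, 0, 0, 2, 0, 1, 1, 2, 1]
(count[i] = number of elements equal to i)
Cumulative count: [0, 0, 1, 2, 3, 3, 3, 5, 5, 6, 7, 9, 10]
Sorted: [2, 3, 4, 7, 7, 9, 10, 11, 11, 12]


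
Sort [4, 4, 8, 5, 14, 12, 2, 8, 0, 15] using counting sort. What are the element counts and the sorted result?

Count array: [1, 0, 1, 0, 2, 1, 0, 0, 2, 0, 0, 0, 1, 0, 1, 1]
(count[i] = number of elements equal to i)
Cumulative count: [1, 1, 2, 2, 4, 5, 5, 5, 7, 7, 7, 7, 8, 8, 9, 10]
Sorted: [0, 2, 4, 4, 5, 8, 8, 12, 14, 15]


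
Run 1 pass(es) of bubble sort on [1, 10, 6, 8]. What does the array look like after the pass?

After pass 1: [1, 6, 8, 10] (2 swaps)
Total swaps: 2


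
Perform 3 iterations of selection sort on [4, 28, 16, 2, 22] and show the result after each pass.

Pass 1: Select minimum 2 at index 3, swap -> [2, 28, 16, 4, 22]
Pass 2: Select minimum 4 at index 3, swap -> [2, 4, 16, 28, 22]
Pass 3: Select minimum 16 at index 2, swap -> [2, 4, 16, 28, 22]


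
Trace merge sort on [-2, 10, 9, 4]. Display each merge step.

Divide and conquer:
  Merge [-2] + [10] -> [-2, 10]
  Merge [9] + [4] -> [4, 9]
  Merge [-2, 10] + [4, 9] -> [-2, 4, 9, 10]


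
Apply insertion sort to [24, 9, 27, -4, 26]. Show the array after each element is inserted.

First element 24 is already 'sorted'
Insert 9: shifted 1 elements -> [9, 24, 27, -4, 26]
Insert 27: shifted 0 elements -> [9, 24, 27, -4, 26]
Insert -4: shifted 3 elements -> [-4, 9, 24, 27, 26]
Insert 26: shifted 1 elements -> [-4, 9, 24, 26, 27]


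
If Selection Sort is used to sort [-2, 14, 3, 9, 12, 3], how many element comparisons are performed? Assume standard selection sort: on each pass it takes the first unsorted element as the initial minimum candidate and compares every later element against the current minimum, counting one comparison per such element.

Pass 1: scan indices 1..5 for the minimum = 5 comparison(s); min is -2, place at index 0 -> [-2, 14, 3, 9, 12, 3]
Pass 2: scan indices 2..5 for the minimum = 4 comparison(s); min is 3, place at index 1 -> [-2, 3, 14, 9, 12, 3]
Pass 3: scan indices 3..5 for the minimum = 3 comparison(s); min is 3, place at index 2 -> [-2, 3, 3, 9, 12, 14]
Pass 4: scan indices 4..5 for the minimum = 2 comparison(s); min is 9, place at index 3 -> [-2, 3, 3, 9, 12, 14]
Pass 5: scan indices 5..5 for the minimum = 1 comparison(s); min is 12, place at index 4 -> [-2, 3, 3, 9, 12, 14]
Selection sort always scans the whole unsorted suffix, so the count is (n-1) + (n-2) + ... + 1 = n(n-1)/2 = 6*5/2 = 15 regardless of the input order.
Total comparisons: 5 + 4 + 3 + 2 + 1 = 15


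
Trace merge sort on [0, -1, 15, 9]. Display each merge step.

Divide and conquer:
  Merge [0] + [-1] -> [-1, 0]
  Merge [15] + [9] -> [9, 15]
  Merge [-1, 0] + [9, 15] -> [-1, 0, 9, 15]


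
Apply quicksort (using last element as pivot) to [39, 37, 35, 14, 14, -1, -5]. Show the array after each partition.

Partition 1: pivot=-5 at index 0 -> [-5, 37, 35, 14, 14, -1, 39]
Partition 2: pivot=39 at index 6 -> [-5, 37, 35, 14, 14, -1, 39]
Partition 3: pivot=-1 at index 1 -> [-5, -1, 35, 14, 14, 37, 39]
Partition 4: pivot=37 at index 5 -> [-5, -1, 35, 14, 14, 37, 39]
Partition 5: pivot=14 at index 3 -> [-5, -1, 14, 14, 35, 37, 39]


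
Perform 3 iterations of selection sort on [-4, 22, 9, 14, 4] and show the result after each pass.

Pass 1: Select minimum -4 at index 0, swap -> [-4, 22, 9, 14, 4]
Pass 2: Select minimum 4 at index 4, swap -> [-4, 4, 9, 14, 22]
Pass 3: Select minimum 9 at index 2, swap -> [-4, 4, 9, 14, 22]


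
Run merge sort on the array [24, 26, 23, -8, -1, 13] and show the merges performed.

Divide and conquer:
  Merge [26] + [23] -> [23, 26]
  Merge [24] + [23, 26] -> [23, 24, 26]
  Merge [-1] + [13] -> [-1, 13]
  Merge [-8] + [-1, 13] -> [-8, -1, 13]
  Merge [23, 24, 26] + [-8, -1, 13] -> [-8, -1, 13, 23, 24, 26]


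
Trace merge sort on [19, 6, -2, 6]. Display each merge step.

Divide and conquer:
  Merge [19] + [6] -> [6, 19]
  Merge [-2] + [6] -> [-2, 6]
  Merge [6, 19] + [-2, 6] -> [-2, 6, 6, 19]


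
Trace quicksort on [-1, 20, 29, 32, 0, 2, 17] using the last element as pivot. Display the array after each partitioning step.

Partition 1: pivot=17 at index 3 -> [-1, 0, 2, 17, 20, 29, 32]
Partition 2: pivot=2 at index 2 -> [-1, 0, 2, 17, 20, 29, 32]
Partition 3: pivot=0 at index 1 -> [-1, 0, 2, 17, 20, 29, 32]
Partition 4: pivot=32 at index 6 -> [-1, 0, 2, 17, 20, 29, 32]
Partition 5: pivot=29 at index 5 -> [-1, 0, 2, 17, 20, 29, 32]


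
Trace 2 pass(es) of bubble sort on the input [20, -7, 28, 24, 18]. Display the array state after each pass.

After pass 1: [-7, 20, 24, 18, 28] (3 swaps)
After pass 2: [-7, 20, 18, 24, 28] (1 swaps)
Total swaps: 4


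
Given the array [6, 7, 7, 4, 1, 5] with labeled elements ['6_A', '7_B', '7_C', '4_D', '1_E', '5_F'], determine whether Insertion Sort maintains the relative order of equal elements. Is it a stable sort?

Trace Insertion Sort on the labeled array (the key is the number; the letter only tracks identity):
  Insert 7_B at index 1: [6_A, 7_B, 7_C, 4_D, 1_E, 5_F]
  Insert 7_C at index 2: [6_A, 7_B, 7_C, 4_D, 1_E, 5_F]
  Insert 4_D at index 0: [4_D, 6_A, 7_B, 7_C, 1_E, 5_F]
  Insert 1_E at index 0: [1_E, 4_D, 6_A, 7_B, 7_C, 5_F]
  Insert 5_F at index 2: [1_E, 4_D, 5_F, 6_A, 7_B, 7_C]
Final order: [1_E, 4_D, 5_F, 6_A, 7_B, 7_C]
Equal keys:
  value 7: originally 7_B, 7_C; after sorting 7_B, 7_C -> order preserved
All equal keys kept their original relative order. Insertion Sort is stable: elements are shifted only while they are strictly greater than the key, so a key is inserted after any equal elements already placed.
Answer: Stable


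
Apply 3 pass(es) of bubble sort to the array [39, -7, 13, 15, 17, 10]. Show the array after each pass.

After pass 1: [-7, 13, 15, 17, 10, 39] (5 swaps)
After pass 2: [-7, 13, 15, 10, 17, 39] (1 swaps)
After pass 3: [-7, 13, 10, 15, 17, 39] (1 swaps)
Total swaps: 7


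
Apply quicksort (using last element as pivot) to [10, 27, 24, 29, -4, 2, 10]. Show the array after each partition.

Partition 1: pivot=10 at index 3 -> [10, -4, 2, 10, 27, 24, 29]
Partition 2: pivot=2 at index 1 -> [-4, 2, 10, 10, 27, 24, 29]
Partition 3: pivot=29 at index 6 -> [-4, 2, 10, 10, 27, 24, 29]
Partition 4: pivot=24 at index 4 -> [-4, 2, 10, 10, 24, 27, 29]


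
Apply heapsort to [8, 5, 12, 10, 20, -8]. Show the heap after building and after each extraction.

Build heap: [20, 10, 12, 8, 5, -8]
Extract 20: [12, 10, -8, 8, 5, 20]
Extract 12: [10, 8, -8, 5, 12, 20]
Extract 10: [8, 5, -8, 10, 12, 20]
Extract 8: [5, -8, 8, 10, 12, 20]
Extract 5: [-8, 5, 8, 10, 12, 20]


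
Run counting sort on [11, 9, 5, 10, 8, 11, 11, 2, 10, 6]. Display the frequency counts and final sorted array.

Count array: [0, 0, 1, 0, 0, 1, 1, 0, 1, 1, 2, 3]
(count[i] = number of elements equal to i)
Cumulative count: [0, 0, 1, 1, 1, 2, 3, 3, 4, 5, 7, 10]
Sorted: [2, 5, 6, 8, 9, 10, 10, 11, 11, 11]


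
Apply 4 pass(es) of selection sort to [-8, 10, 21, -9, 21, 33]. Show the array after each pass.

Pass 1: Select minimum -9 at index 3, swap -> [-9, 10, 21, -8, 21, 33]
Pass 2: Select minimum -8 at index 3, swap -> [-9, -8, 21, 10, 21, 33]
Pass 3: Select minimum 10 at index 3, swap -> [-9, -8, 10, 21, 21, 33]
Pass 4: Select minimum 21 at index 3, swap -> [-9, -8, 10, 21, 21, 33]


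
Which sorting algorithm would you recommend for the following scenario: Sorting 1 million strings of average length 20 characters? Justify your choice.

Best choice: MSD radix sort or Mergesort
Reason: MSD radix sort is a non-comparison sort that buckets the strings by successive character positions, running in time proportional to the total number of characters examined rather than O(n log n) string comparisons; mergesort is a stable O(n log n)-comparison alternative that works for arbitrary variable-length keys


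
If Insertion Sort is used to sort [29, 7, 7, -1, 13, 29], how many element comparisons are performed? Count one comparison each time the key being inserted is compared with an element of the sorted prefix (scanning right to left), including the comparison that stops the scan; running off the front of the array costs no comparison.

Insert 7: 29 > 7 (shift), reached front = 1 comparison(s) -> [7, 29, 7, -1, 13, 29]
Insert 7: 29 > 7 (shift), 7 <= 7 (stop) = 2 comparison(s) -> [7, 7, 29, -1, 13, 29]
Insert -1: 29 > -1 (shift), 7 > -1 (shift), 7 > -1 (shift), reached front = 3 comparison(s) -> [-1, 7, 7, 29, 13, 29]
Insert 13: 29 > 13 (shift), 7 <= 13 (stop) = 2 comparison(s) -> [-1, 7, 7, 13, 29, 29]
Insert 29: 29 <= 29 (stop) = 1 comparison(s) -> [-1, 7, 7, 13, 29, 29]
Total comparisons: 1 + 2 + 3 + 2 + 1 = 9


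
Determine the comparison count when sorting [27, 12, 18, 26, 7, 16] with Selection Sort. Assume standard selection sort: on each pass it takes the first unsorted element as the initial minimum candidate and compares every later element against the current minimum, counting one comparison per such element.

Pass 1: scan indices 1..5 for the minimum = 5 comparison(s); min is 7, place at index 0 -> [7, 12, 18, 26, 27, 16]
Pass 2: scan indices 2..5 for the minimum = 4 comparison(s); min is 12, place at index 1 -> [7, 12, 18, 26, 27, 16]
Pass 3: scan indices 3..5 for the minimum = 3 comparison(s); min is 16, place at index 2 -> [7, 12, 16, 26, 27, 18]
Pass 4: scan indices 4..5 for the minimum = 2 comparison(s); min is 18, place at index 3 -> [7, 12, 16, 18, 27, 26]
Pass 5: scan indices 5..5 for the minimum = 1 comparison(s); min is 26, place at index 4 -> [7, 12, 16, 18, 26, 27]
Selection sort always scans the whole unsorted suffix, so the count is (n-1) + (n-2) + ... + 1 = n(n-1)/2 = 6*5/2 = 15 regardless of the input order.
Total comparisons: 5 + 4 + 3 + 2 + 1 = 15


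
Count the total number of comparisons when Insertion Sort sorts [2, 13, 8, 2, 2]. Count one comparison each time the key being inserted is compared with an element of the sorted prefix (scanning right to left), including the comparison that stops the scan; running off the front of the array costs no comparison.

Insert 13: 2 <= 13 (stop) = 1 comparison(s) -> [2, 13, 8, 2, 2]
Insert 8: 13 > 8 (shift), 2 <= 8 (stop) = 2 comparison(s) -> [2, 8, 13, 2, 2]
Insert 2: 13 > 2 (shift), 8 > 2 (shift), 2 <= 2 (stop) = 3 comparison(s) -> [2, 2, 8, 13, 2]
Insert 2: 13 > 2 (shift), 8 > 2 (shift), 2 <= 2 (stop) = 3 comparison(s) -> [2, 2, 2, 8, 13]
Total comparisons: 1 + 2 + 3 + 3 = 9


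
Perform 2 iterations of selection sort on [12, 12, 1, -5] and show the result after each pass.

Pass 1: Select minimum -5 at index 3, swap -> [-5, 12, 1, 12]
Pass 2: Select minimum 1 at index 2, swap -> [-5, 1, 12, 12]


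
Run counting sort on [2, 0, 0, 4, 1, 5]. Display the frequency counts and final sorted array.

Count array: [2, 1, 1, 0, 1, 1]
(count[i] = number of elements equal to i)
Cumulative count: [2, 3, 4, 4, 5, 6]
Sorted: [0, 0, 1, 2, 4, 5]


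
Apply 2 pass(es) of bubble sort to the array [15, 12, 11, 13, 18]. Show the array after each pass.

After pass 1: [12, 11, 13, 15, 18] (3 swaps)
After pass 2: [11, 12, 13, 15, 18] (1 swaps)
Total swaps: 4


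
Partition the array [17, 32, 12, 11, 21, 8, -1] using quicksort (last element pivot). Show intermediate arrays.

Partition 1: pivot=-1 at index 0 -> [-1, 32, 12, 11, 21, 8, 17]
Partition 2: pivot=17 at index 4 -> [-1, 12, 11, 8, 17, 32, 21]
Partition 3: pivot=8 at index 1 -> [-1, 8, 11, 12, 17, 32, 21]
Partition 4: pivot=12 at index 3 -> [-1, 8, 11, 12, 17, 32, 21]
Partition 5: pivot=21 at index 5 -> [-1, 8, 11, 12, 17, 21, 32]


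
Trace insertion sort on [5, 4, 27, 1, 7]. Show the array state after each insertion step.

First element 5 is already 'sorted'
Insert 4: shifted 1 elements -> [4, 5, 27, 1, 7]
Insert 27: shifted 0 elements -> [4, 5, 27, 1, 7]
Insert 1: shifted 3 elements -> [1, 4, 5, 27, 7]
Insert 7: shifted 1 elements -> [1, 4, 5, 7, 27]


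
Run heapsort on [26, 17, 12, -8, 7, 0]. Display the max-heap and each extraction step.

Build heap: [26, 17, 12, -8, 7, 0]
Extract 26: [17, 7, 12, -8, 0, 26]
Extract 17: [12, 7, 0, -8, 17, 26]
Extract 12: [7, -8, 0, 12, 17, 26]
Extract 7: [0, -8, 7, 12, 17, 26]
Extract 0: [-8, 0, 7, 12, 17, 26]


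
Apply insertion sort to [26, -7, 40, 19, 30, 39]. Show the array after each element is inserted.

First element 26 is already 'sorted'
Insert -7: shifted 1 elements -> [-7, 26, 40, 19, 30, 39]
Insert 40: shifted 0 elements -> [-7, 26, 40, 19, 30, 39]
Insert 19: shifted 2 elements -> [-7, 19, 26, 40, 30, 39]
Insert 30: shifted 1 elements -> [-7, 19, 26, 30, 40, 39]
Insert 39: shifted 1 elements -> [-7, 19, 26, 30, 39, 40]


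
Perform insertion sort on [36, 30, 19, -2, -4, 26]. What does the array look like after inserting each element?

First element 36 is already 'sorted'
Insert 30: shifted 1 elements -> [30, 36, 19, -2, -4, 26]
Insert 19: shifted 2 elements -> [19, 30, 36, -2, -4, 26]
Insert -2: shifted 3 elements -> [-2, 19, 30, 36, -4, 26]
Insert -4: shifted 4 elements -> [-4, -2, 19, 30, 36, 26]
Insert 26: shifted 2 elements -> [-4, -2, 19, 26, 30, 36]


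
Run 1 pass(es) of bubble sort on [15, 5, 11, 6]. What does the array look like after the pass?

After pass 1: [5, 11, 6, 15] (3 swaps)
Total swaps: 3


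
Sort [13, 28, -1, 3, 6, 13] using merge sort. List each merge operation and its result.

Divide and conquer:
  Merge [28] + [-1] -> [-1, 28]
  Merge [13] + [-1, 28] -> [-1, 13, 28]
  Merge [6] + [13] -> [6, 13]
  Merge [3] + [6, 13] -> [3, 6, 13]
  Merge [-1, 13, 28] + [3, 6, 13] -> [-1, 3, 6, 13, 13, 28]


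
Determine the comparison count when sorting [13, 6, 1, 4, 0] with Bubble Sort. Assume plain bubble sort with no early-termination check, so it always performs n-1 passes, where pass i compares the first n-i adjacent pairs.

Pass 1: compare adjacent pairs (0,1)..(3,4) = 4 comparison(s), 4 swap(s) -> [6, 1, 4, 0, 13]
Pass 2: compare adjacent pairs (0,1)..(2,3) = 3 comparison(s), 3 swap(s) -> [1, 4, 0, 6, 13]
Pass 3: compare adjacent pairs (0,1)..(1,2) = 2 comparison(s), 1 swap(s) -> [1, 0, 4, 6, 13]
Pass 4: compare adjacent pairs (0,1)..(0,1) = 1 comparison(s), 1 swap(s) -> [0, 1, 4, 6, 13]
Total comparisons: 4 + 3 + 2 + 1 = 10


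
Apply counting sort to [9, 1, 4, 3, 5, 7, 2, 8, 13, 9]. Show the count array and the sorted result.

Count array: [0, 1, 1, 1, 1, 1, 0, 1, 1, 2, 0, 0, 0, 1]
(count[i] = number of elements equal to i)
Cumulative count: [0, 1, 2, 3, 4, 5, 5, 6, 7, 9, 9, 9, 9, 10]
Sorted: [1, 2, 3, 4, 5, 7, 8, 9, 9, 13]


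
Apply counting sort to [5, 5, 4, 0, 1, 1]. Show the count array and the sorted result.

Count array: [1, 2, 0, 0, 1, 2]
(count[i] = number of elements equal to i)
Cumulative count: [1, 3, 3, 3, 4, 6]
Sorted: [0, 1, 1, 4, 5, 5]


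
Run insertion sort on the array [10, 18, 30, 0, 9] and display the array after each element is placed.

First element 10 is already 'sorted'
Insert 18: shifted 0 elements -> [10, 18, 30, 0, 9]
Insert 30: shifted 0 elements -> [10, 18, 30, 0, 9]
Insert 0: shifted 3 elements -> [0, 10, 18, 30, 9]
Insert 9: shifted 3 elements -> [0, 9, 10, 18, 30]


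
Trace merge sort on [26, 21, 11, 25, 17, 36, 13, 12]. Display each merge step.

Divide and conquer:
  Merge [26] + [21] -> [21, 26]
  Merge [11] + [25] -> [11, 25]
  Merge [21, 26] + [11, 25] -> [11, 21, 25, 26]
  Merge [17] + [36] -> [17, 36]
  Merge [13] + [12] -> [12, 13]
  Merge [17, 36] + [12, 13] -> [12, 13, 17, 36]
  Merge [11, 21, 25, 26] + [12, 13, 17, 36] -> [11, 12, 13, 17, 21, 25, 26, 36]


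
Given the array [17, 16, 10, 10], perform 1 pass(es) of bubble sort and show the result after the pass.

After pass 1: [16, 10, 10, 17] (3 swaps)
Total swaps: 3


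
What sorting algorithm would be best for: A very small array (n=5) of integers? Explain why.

Best choice: Insertion sort
Reason: For tiny inputs the O(n^2) overhead is negligible and insertion sort has minimal constant factors


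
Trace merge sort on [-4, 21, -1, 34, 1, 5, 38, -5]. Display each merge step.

Divide and conquer:
  Merge [-4] + [21] -> [-4, 21]
  Merge [-1] + [34] -> [-1, 34]
  Merge [-4, 21] + [-1, 34] -> [-4, -1, 21, 34]
  Merge [1] + [5] -> [1, 5]
  Merge [38] + [-5] -> [-5, 38]
  Merge [1, 5] + [-5, 38] -> [-5, 1, 5, 38]
  Merge [-4, -1, 21, 34] + [-5, 1, 5, 38] -> [-5, -4, -1, 1, 5, 21, 34, 38]


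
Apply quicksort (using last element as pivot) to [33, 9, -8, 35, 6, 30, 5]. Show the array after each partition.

Partition 1: pivot=5 at index 1 -> [-8, 5, 33, 35, 6, 30, 9]
Partition 2: pivot=9 at index 3 -> [-8, 5, 6, 9, 33, 30, 35]
Partition 3: pivot=35 at index 6 -> [-8, 5, 6, 9, 33, 30, 35]
Partition 4: pivot=30 at index 4 -> [-8, 5, 6, 9, 30, 33, 35]


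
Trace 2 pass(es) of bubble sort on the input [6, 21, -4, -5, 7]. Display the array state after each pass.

After pass 1: [6, -4, -5, 7, 21] (3 swaps)
After pass 2: [-4, -5, 6, 7, 21] (2 swaps)
Total swaps: 5


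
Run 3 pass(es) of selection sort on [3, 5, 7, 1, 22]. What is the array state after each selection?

Pass 1: Select minimum 1 at index 3, swap -> [1, 5, 7, 3, 22]
Pass 2: Select minimum 3 at index 3, swap -> [1, 3, 7, 5, 22]
Pass 3: Select minimum 5 at index 3, swap -> [1, 3, 5, 7, 22]


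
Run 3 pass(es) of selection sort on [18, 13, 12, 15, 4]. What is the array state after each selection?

Pass 1: Select minimum 4 at index 4, swap -> [4, 13, 12, 15, 18]
Pass 2: Select minimum 12 at index 2, swap -> [4, 12, 13, 15, 18]
Pass 3: Select minimum 13 at index 2, swap -> [4, 12, 13, 15, 18]


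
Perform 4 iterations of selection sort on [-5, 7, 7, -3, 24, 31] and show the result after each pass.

Pass 1: Select minimum -5 at index 0, swap -> [-5, 7, 7, -3, 24, 31]
Pass 2: Select minimum -3 at index 3, swap -> [-5, -3, 7, 7, 24, 31]
Pass 3: Select minimum 7 at index 2, swap -> [-5, -3, 7, 7, 24, 31]
Pass 4: Select minimum 7 at index 3, swap -> [-5, -3, 7, 7, 24, 31]


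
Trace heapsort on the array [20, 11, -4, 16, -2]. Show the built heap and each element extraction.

Build heap: [20, 16, -4, 11, -2]
Extract 20: [16, 11, -4, -2, 20]
Extract 16: [11, -2, -4, 16, 20]
Extract 11: [-2, -4, 11, 16, 20]
Extract -2: [-4, -2, 11, 16, 20]


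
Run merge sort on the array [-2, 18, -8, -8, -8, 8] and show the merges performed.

Divide and conquer:
  Merge [18] + [-8] -> [-8, 18]
  Merge [-2] + [-8, 18] -> [-8, -2, 18]
  Merge [-8] + [8] -> [-8, 8]
  Merge [-8] + [-8, 8] -> [-8, -8, 8]
  Merge [-8, -2, 18] + [-8, -8, 8] -> [-8, -8, -8, -2, 8, 18]


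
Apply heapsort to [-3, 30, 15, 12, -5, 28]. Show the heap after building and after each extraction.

Build heap: [30, 12, 28, -3, -5, 15]
Extract 30: [28, 12, 15, -3, -5, 30]
Extract 28: [15, 12, -5, -3, 28, 30]
Extract 15: [12, -3, -5, 15, 28, 30]
Extract 12: [-3, -5, 12, 15, 28, 30]
Extract -3: [-5, -3, 12, 15, 28, 30]


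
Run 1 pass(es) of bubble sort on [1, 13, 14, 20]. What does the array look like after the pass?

After pass 1: [1, 13, 14, 20] (0 swaps)
Total swaps: 0


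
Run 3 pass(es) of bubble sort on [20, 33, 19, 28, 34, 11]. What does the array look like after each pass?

After pass 1: [20, 19, 28, 33, 11, 34] (3 swaps)
After pass 2: [19, 20, 28, 11, 33, 34] (2 swaps)
After pass 3: [19, 20, 11, 28, 33, 34] (1 swaps)
Total swaps: 6


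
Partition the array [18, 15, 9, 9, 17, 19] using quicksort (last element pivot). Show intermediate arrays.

Partition 1: pivot=19 at index 5 -> [18, 15, 9, 9, 17, 19]
Partition 2: pivot=17 at index 3 -> [15, 9, 9, 17, 18, 19]
Partition 3: pivot=9 at index 1 -> [9, 9, 15, 17, 18, 19]


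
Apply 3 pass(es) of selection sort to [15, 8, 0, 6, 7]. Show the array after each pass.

Pass 1: Select minimum 0 at index 2, swap -> [0, 8, 15, 6, 7]
Pass 2: Select minimum 6 at index 3, swap -> [0, 6, 15, 8, 7]
Pass 3: Select minimum 7 at index 4, swap -> [0, 6, 7, 8, 15]


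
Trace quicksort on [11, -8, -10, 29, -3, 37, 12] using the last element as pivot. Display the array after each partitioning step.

Partition 1: pivot=12 at index 4 -> [11, -8, -10, -3, 12, 37, 29]
Partition 2: pivot=-3 at index 2 -> [-8, -10, -3, 11, 12, 37, 29]
Partition 3: pivot=-10 at index 0 -> [-10, -8, -3, 11, 12, 37, 29]
Partition 4: pivot=29 at index 5 -> [-10, -8, -3, 11, 12, 29, 37]


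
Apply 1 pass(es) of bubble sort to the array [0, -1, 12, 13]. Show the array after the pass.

After pass 1: [-1, 0, 12, 13] (1 swaps)
Total swaps: 1


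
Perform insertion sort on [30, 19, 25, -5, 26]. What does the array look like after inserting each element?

First element 30 is already 'sorted'
Insert 19: shifted 1 elements -> [19, 30, 25, -5, 26]
Insert 25: shifted 1 elements -> [19, 25, 30, -5, 26]
Insert -5: shifted 3 elements -> [-5, 19, 25, 30, 26]
Insert 26: shifted 1 elements -> [-5, 19, 25, 26, 30]


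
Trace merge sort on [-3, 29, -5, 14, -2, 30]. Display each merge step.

Divide and conquer:
  Merge [29] + [-5] -> [-5, 29]
  Merge [-3] + [-5, 29] -> [-5, -3, 29]
  Merge [-2] + [30] -> [-2, 30]
  Merge [14] + [-2, 30] -> [-2, 14, 30]
  Merge [-5, -3, 29] + [-2, 14, 30] -> [-5, -3, -2, 14, 29, 30]


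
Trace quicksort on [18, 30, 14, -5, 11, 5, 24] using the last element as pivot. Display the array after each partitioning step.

Partition 1: pivot=24 at index 5 -> [18, 14, -5, 11, 5, 24, 30]
Partition 2: pivot=5 at index 1 -> [-5, 5, 18, 11, 14, 24, 30]
Partition 3: pivot=14 at index 3 -> [-5, 5, 11, 14, 18, 24, 30]


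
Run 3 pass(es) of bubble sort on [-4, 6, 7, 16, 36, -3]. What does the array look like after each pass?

After pass 1: [-4, 6, 7, 16, -3, 36] (1 swaps)
After pass 2: [-4, 6, 7, -3, 16, 36] (1 swaps)
After pass 3: [-4, 6, -3, 7, 16, 36] (1 swaps)
Total swaps: 3


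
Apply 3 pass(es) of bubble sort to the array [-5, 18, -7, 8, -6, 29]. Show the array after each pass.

After pass 1: [-5, -7, 8, -6, 18, 29] (3 swaps)
After pass 2: [-7, -5, -6, 8, 18, 29] (2 swaps)
After pass 3: [-7, -6, -5, 8, 18, 29] (1 swaps)
Total swaps: 6


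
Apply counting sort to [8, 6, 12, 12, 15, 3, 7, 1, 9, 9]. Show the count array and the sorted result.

Count array: [0, 1, 0, 1, 0, 0, 1, 1, 1, 2, 0, 0, 2, 0, 0, 1]
(count[i] = number of elements equal to i)
Cumulative count: [0, 1, 1, 2, 2, 2, 3, 4, 5, 7, 7, 7, 9, 9, 9, 10]
Sorted: [1, 3, 6, 7, 8, 9, 9, 12, 12, 15]
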